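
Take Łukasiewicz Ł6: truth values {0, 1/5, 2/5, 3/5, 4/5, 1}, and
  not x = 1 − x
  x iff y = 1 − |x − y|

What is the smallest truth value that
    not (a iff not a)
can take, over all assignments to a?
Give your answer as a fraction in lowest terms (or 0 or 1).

1/5

Take a = 2/5:
not a = not 2/5 = 3/5
a iff not a = 2/5 iff 3/5 = 4/5
not (a iff not a) = not 4/5 = 1/5
No assignment yields a value below 1/5, so this is the minimum.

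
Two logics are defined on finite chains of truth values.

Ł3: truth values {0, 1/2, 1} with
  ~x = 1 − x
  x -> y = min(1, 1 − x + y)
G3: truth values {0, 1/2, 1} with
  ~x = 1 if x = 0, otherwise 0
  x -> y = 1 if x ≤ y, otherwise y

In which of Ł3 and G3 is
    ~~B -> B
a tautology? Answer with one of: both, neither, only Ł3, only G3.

In Ł3: every assignment gives 1 — tautology.
In G3: at B = 1/2 the value is 1/2 — not a tautology.

only Ł3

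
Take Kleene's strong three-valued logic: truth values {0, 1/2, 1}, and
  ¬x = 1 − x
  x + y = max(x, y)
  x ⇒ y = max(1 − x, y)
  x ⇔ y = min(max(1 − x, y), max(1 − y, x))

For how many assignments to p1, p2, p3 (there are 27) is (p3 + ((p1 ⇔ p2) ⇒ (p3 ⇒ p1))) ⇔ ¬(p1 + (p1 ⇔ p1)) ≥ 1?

0

value 1/2: 11 assignments
value 0: 16 assignments
So 0 of the 27 assignments meet the threshold.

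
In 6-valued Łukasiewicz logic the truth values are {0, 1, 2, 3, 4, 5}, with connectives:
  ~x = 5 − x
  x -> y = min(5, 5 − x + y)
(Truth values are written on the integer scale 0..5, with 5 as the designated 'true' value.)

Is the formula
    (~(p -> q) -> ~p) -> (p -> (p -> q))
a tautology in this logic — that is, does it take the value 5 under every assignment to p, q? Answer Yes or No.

Yes

At p = 2, q = 4, for instance:
p -> q = 2 -> 4 = 5
~(p -> q) = ~5 = 0
~p = ~2 = 3
~(p -> q) -> ~p = 0 -> 3 = 5
p -> (p -> q) = 2 -> 5 = 5
(~(p -> q) -> ~p) -> (p -> (p -> q)) = 5 -> 5 = 5
and checking the remaining 35 assignments likewise gives ≥ 5 in every case.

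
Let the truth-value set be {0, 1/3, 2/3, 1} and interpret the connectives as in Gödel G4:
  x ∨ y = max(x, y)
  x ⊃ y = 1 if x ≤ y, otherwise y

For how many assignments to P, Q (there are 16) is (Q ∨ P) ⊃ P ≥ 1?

10

P = 0, Q = 0 ↦ 1  ≥
P = 0, Q = 1/3 ↦ 0  <
P = 0, Q = 2/3 ↦ 0  <
P = 0, Q = 1 ↦ 0  <
P = 1/3, Q = 0 ↦ 1  ≥
P = 1/3, Q = 1/3 ↦ 1  ≥
P = 1/3, Q = 2/3 ↦ 1/3  <
P = 1/3, Q = 1 ↦ 1/3  <
P = 2/3, Q = 0 ↦ 1  ≥
P = 2/3, Q = 1/3 ↦ 1  ≥
P = 2/3, Q = 2/3 ↦ 1  ≥
P = 2/3, Q = 1 ↦ 2/3  <
P = 1, Q = 0 ↦ 1  ≥
P = 1, Q = 1/3 ↦ 1  ≥
P = 1, Q = 2/3 ↦ 1  ≥
P = 1, Q = 1 ↦ 1  ≥
So 10 of the 16 assignments meet the threshold.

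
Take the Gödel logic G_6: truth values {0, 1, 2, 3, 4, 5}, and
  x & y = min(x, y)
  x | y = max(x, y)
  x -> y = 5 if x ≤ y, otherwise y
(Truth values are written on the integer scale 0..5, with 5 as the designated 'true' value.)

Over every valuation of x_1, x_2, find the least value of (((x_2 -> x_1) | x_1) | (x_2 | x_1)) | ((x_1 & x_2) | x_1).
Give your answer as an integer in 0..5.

Take x_1 = 0, x_2 = 1:
x_2 -> x_1 = 1 -> 0 = 0
(x_2 -> x_1) | x_1 = 0 | 0 = 0
x_2 | x_1 = 1 | 0 = 1
((x_2 -> x_1) | x_1) | (x_2 | x_1) = 0 | 1 = 1
x_1 & x_2 = 0 & 1 = 0
(x_1 & x_2) | x_1 = 0 | 0 = 0
(((x_2 -> x_1) | x_1) | (x_2 | x_1)) | ((x_1 & x_2) | x_1) = 1 | 0 = 1
No assignment yields a value below 1, so this is the minimum.

1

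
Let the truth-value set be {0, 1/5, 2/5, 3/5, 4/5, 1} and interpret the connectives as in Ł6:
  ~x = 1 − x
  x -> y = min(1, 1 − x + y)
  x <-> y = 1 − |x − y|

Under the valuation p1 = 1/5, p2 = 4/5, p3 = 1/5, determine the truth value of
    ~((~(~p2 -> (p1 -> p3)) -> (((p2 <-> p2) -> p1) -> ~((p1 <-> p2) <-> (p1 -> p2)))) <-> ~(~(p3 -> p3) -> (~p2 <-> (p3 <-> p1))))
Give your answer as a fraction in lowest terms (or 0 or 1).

~p2 = ~4/5 = 1/5
p1 -> p3 = 1/5 -> 1/5 = 1
~p2 -> (p1 -> p3) = 1/5 -> 1 = 1
~(~p2 -> (p1 -> p3)) = ~1 = 0
p2 <-> p2 = 4/5 <-> 4/5 = 1
(p2 <-> p2) -> p1 = 1 -> 1/5 = 1/5
p1 <-> p2 = 1/5 <-> 4/5 = 2/5
p1 -> p2 = 1/5 -> 4/5 = 1
(p1 <-> p2) <-> (p1 -> p2) = 2/5 <-> 1 = 2/5
~((p1 <-> p2) <-> (p1 -> p2)) = ~2/5 = 3/5
((p2 <-> p2) -> p1) -> ~((p1 <-> p2) <-> (p1 -> p2)) = 1/5 -> 3/5 = 1
~(~p2 -> (p1 -> p3)) -> (((p2 <-> p2) -> p1) -> ~((p1 <-> p2) <-> (p1 -> p2))) = 0 -> 1 = 1
p3 -> p3 = 1/5 -> 1/5 = 1
~(p3 -> p3) = ~1 = 0
~p2 = ~4/5 = 1/5
p3 <-> p1 = 1/5 <-> 1/5 = 1
~p2 <-> (p3 <-> p1) = 1/5 <-> 1 = 1/5
~(p3 -> p3) -> (~p2 <-> (p3 <-> p1)) = 0 -> 1/5 = 1
~(~(p3 -> p3) -> (~p2 <-> (p3 <-> p1))) = ~1 = 0
(~(~p2 -> (p1 -> p3)) -> (((p2 <-> p2) -> p1) -> ~((p1 <-> p2) <-> (p1 -> p2)))) <-> ~(~(p3 -> p3) -> (~p2 <-> (p3 <-> p1))) = 1 <-> 0 = 0
~((~(~p2 -> (p1 -> p3)) -> (((p2 <-> p2) -> p1) -> ~((p1 <-> p2) <-> (p1 -> p2)))) <-> ~(~(p3 -> p3) -> (~p2 <-> (p3 <-> p1)))) = ~0 = 1

1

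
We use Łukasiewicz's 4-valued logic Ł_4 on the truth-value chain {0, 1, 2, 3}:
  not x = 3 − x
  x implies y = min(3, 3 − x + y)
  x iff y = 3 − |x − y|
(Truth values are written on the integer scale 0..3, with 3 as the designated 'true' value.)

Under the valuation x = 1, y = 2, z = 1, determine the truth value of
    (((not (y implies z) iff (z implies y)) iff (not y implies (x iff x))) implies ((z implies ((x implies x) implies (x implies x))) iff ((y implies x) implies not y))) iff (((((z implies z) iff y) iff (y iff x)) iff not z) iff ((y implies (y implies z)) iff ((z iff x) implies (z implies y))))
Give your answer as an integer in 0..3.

y implies z = 2 implies 1 = 2
not (y implies z) = not 2 = 1
z implies y = 1 implies 2 = 3
not (y implies z) iff (z implies y) = 1 iff 3 = 1
not y = not 2 = 1
x iff x = 1 iff 1 = 3
not y implies (x iff x) = 1 implies 3 = 3
(not (y implies z) iff (z implies y)) iff (not y implies (x iff x)) = 1 iff 3 = 1
x implies x = 1 implies 1 = 3
x implies x = 1 implies 1 = 3
(x implies x) implies (x implies x) = 3 implies 3 = 3
z implies ((x implies x) implies (x implies x)) = 1 implies 3 = 3
y implies x = 2 implies 1 = 2
not y = not 2 = 1
(y implies x) implies not y = 2 implies 1 = 2
(z implies ((x implies x) implies (x implies x))) iff ((y implies x) implies not y) = 3 iff 2 = 2
((not (y implies z) iff (z implies y)) iff (not y implies (x iff x))) implies ((z implies ((x implies x) implies (x implies x))) iff ((y implies x) implies not y)) = 1 implies 2 = 3
z implies z = 1 implies 1 = 3
(z implies z) iff y = 3 iff 2 = 2
y iff x = 2 iff 1 = 2
((z implies z) iff y) iff (y iff x) = 2 iff 2 = 3
not z = not 1 = 2
(((z implies z) iff y) iff (y iff x)) iff not z = 3 iff 2 = 2
y implies z = 2 implies 1 = 2
y implies (y implies z) = 2 implies 2 = 3
z iff x = 1 iff 1 = 3
z implies y = 1 implies 2 = 3
(z iff x) implies (z implies y) = 3 implies 3 = 3
(y implies (y implies z)) iff ((z iff x) implies (z implies y)) = 3 iff 3 = 3
((((z implies z) iff y) iff (y iff x)) iff not z) iff ((y implies (y implies z)) iff ((z iff x) implies (z implies y))) = 2 iff 3 = 2
(((not (y implies z) iff (z implies y)) iff (not y implies (x iff x))) implies ((z implies ((x implies x) implies (x implies x))) iff ((y implies x) implies not y))) iff (((((z implies z) iff y) iff (y iff x)) iff not z) iff ((y implies (y implies z)) iff ((z iff x) implies (z implies y)))) = 3 iff 2 = 2

2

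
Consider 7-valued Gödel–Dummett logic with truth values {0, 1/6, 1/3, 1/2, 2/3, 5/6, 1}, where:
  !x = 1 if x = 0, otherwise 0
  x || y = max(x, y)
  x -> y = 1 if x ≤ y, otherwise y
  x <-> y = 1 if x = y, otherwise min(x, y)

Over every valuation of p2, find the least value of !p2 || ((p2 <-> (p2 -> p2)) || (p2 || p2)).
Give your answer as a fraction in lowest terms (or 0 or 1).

1/6

Take p2 = 1/6:
!p2 = !1/6 = 0
p2 -> p2 = 1/6 -> 1/6 = 1
p2 <-> (p2 -> p2) = 1/6 <-> 1 = 1/6
p2 || p2 = 1/6 || 1/6 = 1/6
(p2 <-> (p2 -> p2)) || (p2 || p2) = 1/6 || 1/6 = 1/6
!p2 || ((p2 <-> (p2 -> p2)) || (p2 || p2)) = 0 || 1/6 = 1/6
No assignment yields a value below 1/6, so this is the minimum.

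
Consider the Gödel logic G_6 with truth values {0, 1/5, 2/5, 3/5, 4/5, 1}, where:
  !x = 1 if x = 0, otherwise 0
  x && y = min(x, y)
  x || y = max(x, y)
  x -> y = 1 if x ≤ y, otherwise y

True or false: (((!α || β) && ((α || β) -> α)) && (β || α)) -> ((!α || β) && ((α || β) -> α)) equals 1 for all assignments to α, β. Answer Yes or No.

At α = 0, β = 1/5, for instance:
!α = !0 = 1
!α || β = 1 || 1/5 = 1
α || β = 0 || 1/5 = 1/5
(α || β) -> α = 1/5 -> 0 = 0
(!α || β) && ((α || β) -> α) = 1 && 0 = 0
β || α = 1/5 || 0 = 1/5
((!α || β) && ((α || β) -> α)) && (β || α) = 0 && 1/5 = 0
(((!α || β) && ((α || β) -> α)) && (β || α)) -> ((!α || β) && ((α || β) -> α)) = 0 -> 0 = 1
and checking the remaining 35 assignments likewise gives ≥ 1 in every case.

Yes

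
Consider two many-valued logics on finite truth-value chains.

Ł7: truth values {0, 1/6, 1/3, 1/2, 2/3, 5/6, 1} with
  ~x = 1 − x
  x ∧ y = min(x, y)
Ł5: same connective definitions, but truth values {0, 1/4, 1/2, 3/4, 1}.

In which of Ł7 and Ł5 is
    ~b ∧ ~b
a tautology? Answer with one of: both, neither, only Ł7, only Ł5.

neither

In Ł7: at b = 1/6 the value is 5/6 — not a tautology.
In Ł5: at b = 1/4 the value is 3/4 — not a tautology.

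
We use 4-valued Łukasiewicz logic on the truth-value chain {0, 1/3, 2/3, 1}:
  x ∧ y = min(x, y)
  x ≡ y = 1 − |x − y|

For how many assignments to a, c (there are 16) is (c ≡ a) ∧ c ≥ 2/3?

5

a = 0, c = 0 ↦ 0  <
a = 0, c = 1/3 ↦ 1/3  <
a = 0, c = 2/3 ↦ 1/3  <
a = 0, c = 1 ↦ 0  <
a = 1/3, c = 0 ↦ 0  <
a = 1/3, c = 1/3 ↦ 1/3  <
a = 1/3, c = 2/3 ↦ 2/3  ≥
a = 1/3, c = 1 ↦ 1/3  <
a = 2/3, c = 0 ↦ 0  <
a = 2/3, c = 1/3 ↦ 1/3  <
a = 2/3, c = 2/3 ↦ 2/3  ≥
a = 2/3, c = 1 ↦ 2/3  ≥
a = 1, c = 0 ↦ 0  <
a = 1, c = 1/3 ↦ 1/3  <
a = 1, c = 2/3 ↦ 2/3  ≥
a = 1, c = 1 ↦ 1  ≥
So 5 of the 16 assignments meet the threshold.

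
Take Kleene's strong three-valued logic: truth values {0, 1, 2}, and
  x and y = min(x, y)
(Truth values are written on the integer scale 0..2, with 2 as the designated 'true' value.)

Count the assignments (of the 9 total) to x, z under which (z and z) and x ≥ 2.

x = 0, z = 0 ↦ 0  <
x = 0, z = 1 ↦ 0  <
x = 0, z = 2 ↦ 0  <
x = 1, z = 0 ↦ 0  <
x = 1, z = 1 ↦ 1  <
x = 1, z = 2 ↦ 1  <
x = 2, z = 0 ↦ 0  <
x = 2, z = 1 ↦ 1  <
x = 2, z = 2 ↦ 2  ≥
So 1 of the 9 assignments meets the threshold.

1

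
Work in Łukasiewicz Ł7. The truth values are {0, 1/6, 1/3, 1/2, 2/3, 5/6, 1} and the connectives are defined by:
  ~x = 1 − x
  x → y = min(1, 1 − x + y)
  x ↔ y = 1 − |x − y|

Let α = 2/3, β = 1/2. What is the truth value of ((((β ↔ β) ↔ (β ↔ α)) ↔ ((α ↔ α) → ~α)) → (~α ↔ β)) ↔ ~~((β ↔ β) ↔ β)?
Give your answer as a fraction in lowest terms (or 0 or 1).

β ↔ β = 1/2 ↔ 1/2 = 1
β ↔ α = 1/2 ↔ 2/3 = 5/6
(β ↔ β) ↔ (β ↔ α) = 1 ↔ 5/6 = 5/6
α ↔ α = 2/3 ↔ 2/3 = 1
~α = ~2/3 = 1/3
(α ↔ α) → ~α = 1 → 1/3 = 1/3
((β ↔ β) ↔ (β ↔ α)) ↔ ((α ↔ α) → ~α) = 5/6 ↔ 1/3 = 1/2
~α = ~2/3 = 1/3
~α ↔ β = 1/3 ↔ 1/2 = 5/6
(((β ↔ β) ↔ (β ↔ α)) ↔ ((α ↔ α) → ~α)) → (~α ↔ β) = 1/2 → 5/6 = 1
β ↔ β = 1/2 ↔ 1/2 = 1
(β ↔ β) ↔ β = 1 ↔ 1/2 = 1/2
~((β ↔ β) ↔ β) = ~1/2 = 1/2
~~((β ↔ β) ↔ β) = ~1/2 = 1/2
((((β ↔ β) ↔ (β ↔ α)) ↔ ((α ↔ α) → ~α)) → (~α ↔ β)) ↔ ~~((β ↔ β) ↔ β) = 1 ↔ 1/2 = 1/2

1/2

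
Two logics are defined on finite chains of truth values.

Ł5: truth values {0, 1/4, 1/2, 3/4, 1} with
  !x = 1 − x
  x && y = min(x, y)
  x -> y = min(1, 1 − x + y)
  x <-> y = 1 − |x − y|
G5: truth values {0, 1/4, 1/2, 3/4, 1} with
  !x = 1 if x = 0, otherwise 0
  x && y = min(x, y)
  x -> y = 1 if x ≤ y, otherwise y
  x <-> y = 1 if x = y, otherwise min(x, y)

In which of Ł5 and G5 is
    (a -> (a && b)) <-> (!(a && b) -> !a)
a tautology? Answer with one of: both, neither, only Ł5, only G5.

only Ł5

In Ł5: every assignment gives 1 — tautology.
In G5: at a = 1/2, b = 1/4 the value is 1/4 — not a tautology.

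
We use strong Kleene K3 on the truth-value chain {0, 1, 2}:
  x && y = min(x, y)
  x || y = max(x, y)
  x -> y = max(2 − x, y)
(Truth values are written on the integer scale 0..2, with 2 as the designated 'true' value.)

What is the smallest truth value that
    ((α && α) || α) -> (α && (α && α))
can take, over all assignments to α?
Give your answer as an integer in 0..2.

1

Take α = 1:
α && α = 1 && 1 = 1
(α && α) || α = 1 || 1 = 1
α && α = 1 && 1 = 1
α && (α && α) = 1 && 1 = 1
((α && α) || α) -> (α && (α && α)) = 1 -> 1 = 1
No assignment yields a value below 1, so this is the minimum.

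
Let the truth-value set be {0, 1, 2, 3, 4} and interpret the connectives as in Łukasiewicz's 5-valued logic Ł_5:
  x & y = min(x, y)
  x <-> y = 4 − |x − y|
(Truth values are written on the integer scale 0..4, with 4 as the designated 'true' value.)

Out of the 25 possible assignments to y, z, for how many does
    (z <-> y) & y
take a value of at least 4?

1

value 4: 1 assignment (counts)
value 3: 4 assignments
value 2: 7 assignments
value 1: 7 assignments
value 0: 6 assignments
So 1 of the 25 assignments meets the threshold.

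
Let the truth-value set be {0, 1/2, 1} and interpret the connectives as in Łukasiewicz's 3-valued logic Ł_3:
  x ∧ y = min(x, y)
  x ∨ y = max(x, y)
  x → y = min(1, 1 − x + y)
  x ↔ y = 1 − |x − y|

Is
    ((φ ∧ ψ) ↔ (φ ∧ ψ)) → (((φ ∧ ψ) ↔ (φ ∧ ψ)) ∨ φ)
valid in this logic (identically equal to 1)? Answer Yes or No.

φ = 0, ψ = 0 ↦ 1
φ = 0, ψ = 1/2 ↦ 1
φ = 0, ψ = 1 ↦ 1
φ = 1/2, ψ = 0 ↦ 1
φ = 1/2, ψ = 1/2 ↦ 1
φ = 1/2, ψ = 1 ↦ 1
φ = 1, ψ = 0 ↦ 1
φ = 1, ψ = 1/2 ↦ 1
φ = 1, ψ = 1 ↦ 1
Every assignment gives a value ≥ 1.

Yes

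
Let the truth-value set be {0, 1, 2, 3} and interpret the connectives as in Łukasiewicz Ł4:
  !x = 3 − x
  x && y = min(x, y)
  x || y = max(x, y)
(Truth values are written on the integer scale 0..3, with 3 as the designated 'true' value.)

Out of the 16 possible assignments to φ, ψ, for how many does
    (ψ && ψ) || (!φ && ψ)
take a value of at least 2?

φ = 0, ψ = 0 ↦ 0  <
φ = 0, ψ = 1 ↦ 1  <
φ = 0, ψ = 2 ↦ 2  ≥
φ = 0, ψ = 3 ↦ 3  ≥
φ = 1, ψ = 0 ↦ 0  <
φ = 1, ψ = 1 ↦ 1  <
φ = 1, ψ = 2 ↦ 2  ≥
φ = 1, ψ = 3 ↦ 3  ≥
φ = 2, ψ = 0 ↦ 0  <
φ = 2, ψ = 1 ↦ 1  <
φ = 2, ψ = 2 ↦ 2  ≥
φ = 2, ψ = 3 ↦ 3  ≥
φ = 3, ψ = 0 ↦ 0  <
φ = 3, ψ = 1 ↦ 1  <
φ = 3, ψ = 2 ↦ 2  ≥
φ = 3, ψ = 3 ↦ 3  ≥
So 8 of the 16 assignments meet the threshold.

8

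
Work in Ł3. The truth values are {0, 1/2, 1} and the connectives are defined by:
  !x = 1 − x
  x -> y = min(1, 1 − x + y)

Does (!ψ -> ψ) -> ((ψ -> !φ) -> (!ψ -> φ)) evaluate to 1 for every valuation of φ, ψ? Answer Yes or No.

No

Counterexample: take φ = 0, ψ = 1/2.
!ψ = !1/2 = 1/2
!ψ -> ψ = 1/2 -> 1/2 = 1
!φ = !0 = 1
ψ -> !φ = 1/2 -> 1 = 1
!ψ = !1/2 = 1/2
!ψ -> φ = 1/2 -> 0 = 1/2
(ψ -> !φ) -> (!ψ -> φ) = 1 -> 1/2 = 1/2
(!ψ -> ψ) -> ((ψ -> !φ) -> (!ψ -> φ)) = 1 -> 1/2 = 1/2
This gives 1/2 ≠ 1.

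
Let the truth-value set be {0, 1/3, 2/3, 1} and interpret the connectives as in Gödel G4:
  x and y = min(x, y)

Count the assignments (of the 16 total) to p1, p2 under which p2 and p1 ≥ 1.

1

p1 = 0, p2 = 0 ↦ 0  <
p1 = 0, p2 = 1/3 ↦ 0  <
p1 = 0, p2 = 2/3 ↦ 0  <
p1 = 0, p2 = 1 ↦ 0  <
p1 = 1/3, p2 = 0 ↦ 0  <
p1 = 1/3, p2 = 1/3 ↦ 1/3  <
p1 = 1/3, p2 = 2/3 ↦ 1/3  <
p1 = 1/3, p2 = 1 ↦ 1/3  <
p1 = 2/3, p2 = 0 ↦ 0  <
p1 = 2/3, p2 = 1/3 ↦ 1/3  <
p1 = 2/3, p2 = 2/3 ↦ 2/3  <
p1 = 2/3, p2 = 1 ↦ 2/3  <
p1 = 1, p2 = 0 ↦ 0  <
p1 = 1, p2 = 1/3 ↦ 1/3  <
p1 = 1, p2 = 2/3 ↦ 2/3  <
p1 = 1, p2 = 1 ↦ 1  ≥
So 1 of the 16 assignments meets the threshold.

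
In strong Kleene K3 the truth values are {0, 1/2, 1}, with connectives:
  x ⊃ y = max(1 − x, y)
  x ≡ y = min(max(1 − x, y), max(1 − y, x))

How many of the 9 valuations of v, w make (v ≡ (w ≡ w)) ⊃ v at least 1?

5

v = 0, w = 0 ↦ 1  ≥
v = 0, w = 1/2 ↦ 1/2  <
v = 0, w = 1 ↦ 1  ≥
v = 1/2, w = 0 ↦ 1/2  <
v = 1/2, w = 1/2 ↦ 1/2  <
v = 1/2, w = 1 ↦ 1/2  <
v = 1, w = 0 ↦ 1  ≥
v = 1, w = 1/2 ↦ 1  ≥
v = 1, w = 1 ↦ 1  ≥
So 5 of the 9 assignments meet the threshold.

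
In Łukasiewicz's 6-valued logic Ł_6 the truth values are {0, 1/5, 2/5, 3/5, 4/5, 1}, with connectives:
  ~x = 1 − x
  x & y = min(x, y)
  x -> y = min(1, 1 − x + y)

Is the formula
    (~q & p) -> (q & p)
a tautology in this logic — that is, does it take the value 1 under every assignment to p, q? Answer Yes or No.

Counterexample: take p = 1/5, q = 0.
~q = ~0 = 1
~q & p = 1 & 1/5 = 1/5
q & p = 0 & 1/5 = 0
(~q & p) -> (q & p) = 1/5 -> 0 = 4/5
This gives 4/5 ≠ 1.

No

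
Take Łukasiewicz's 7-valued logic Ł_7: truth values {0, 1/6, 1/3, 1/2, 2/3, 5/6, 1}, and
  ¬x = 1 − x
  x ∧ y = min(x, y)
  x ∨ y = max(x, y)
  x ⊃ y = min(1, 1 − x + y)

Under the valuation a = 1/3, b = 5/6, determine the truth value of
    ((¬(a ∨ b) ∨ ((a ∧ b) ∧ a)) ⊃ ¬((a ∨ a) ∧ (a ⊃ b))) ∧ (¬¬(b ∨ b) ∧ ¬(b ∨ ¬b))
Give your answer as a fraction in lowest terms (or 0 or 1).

a ∨ b = 1/3 ∨ 5/6 = 5/6
¬(a ∨ b) = ¬5/6 = 1/6
a ∧ b = 1/3 ∧ 5/6 = 1/3
(a ∧ b) ∧ a = 1/3 ∧ 1/3 = 1/3
¬(a ∨ b) ∨ ((a ∧ b) ∧ a) = 1/6 ∨ 1/3 = 1/3
a ∨ a = 1/3 ∨ 1/3 = 1/3
a ⊃ b = 1/3 ⊃ 5/6 = 1
(a ∨ a) ∧ (a ⊃ b) = 1/3 ∧ 1 = 1/3
¬((a ∨ a) ∧ (a ⊃ b)) = ¬1/3 = 2/3
(¬(a ∨ b) ∨ ((a ∧ b) ∧ a)) ⊃ ¬((a ∨ a) ∧ (a ⊃ b)) = 1/3 ⊃ 2/3 = 1
b ∨ b = 5/6 ∨ 5/6 = 5/6
¬(b ∨ b) = ¬5/6 = 1/6
¬¬(b ∨ b) = ¬1/6 = 5/6
¬b = ¬5/6 = 1/6
b ∨ ¬b = 5/6 ∨ 1/6 = 5/6
¬(b ∨ ¬b) = ¬5/6 = 1/6
¬¬(b ∨ b) ∧ ¬(b ∨ ¬b) = 5/6 ∧ 1/6 = 1/6
((¬(a ∨ b) ∨ ((a ∧ b) ∧ a)) ⊃ ¬((a ∨ a) ∧ (a ⊃ b))) ∧ (¬¬(b ∨ b) ∧ ¬(b ∨ ¬b)) = 1 ∧ 1/6 = 1/6

1/6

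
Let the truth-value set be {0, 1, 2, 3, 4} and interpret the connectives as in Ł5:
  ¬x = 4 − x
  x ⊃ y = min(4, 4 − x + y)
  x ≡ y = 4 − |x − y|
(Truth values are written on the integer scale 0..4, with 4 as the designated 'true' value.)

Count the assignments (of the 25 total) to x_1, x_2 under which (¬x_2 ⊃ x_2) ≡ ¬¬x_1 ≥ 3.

11

value 4: 5 assignments (counts)
value 3: 6 assignments (counts)
value 2: 6 assignments
value 1: 4 assignments
value 0: 4 assignments
So 11 of the 25 assignments meet the threshold.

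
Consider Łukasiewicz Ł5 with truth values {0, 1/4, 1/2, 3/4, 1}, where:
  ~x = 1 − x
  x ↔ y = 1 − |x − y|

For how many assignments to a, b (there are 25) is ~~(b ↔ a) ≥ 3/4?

13

value 1: 5 assignments (counts)
value 3/4: 8 assignments (counts)
value 1/2: 6 assignments
value 1/4: 4 assignments
value 0: 2 assignments
So 13 of the 25 assignments meet the threshold.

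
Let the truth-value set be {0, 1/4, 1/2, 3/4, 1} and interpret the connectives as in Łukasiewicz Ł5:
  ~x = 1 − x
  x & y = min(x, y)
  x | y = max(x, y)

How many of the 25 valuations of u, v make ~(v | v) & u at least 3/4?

4

value 1: 1 assignment (counts)
value 3/4: 3 assignments (counts)
value 1/2: 5 assignments
value 1/4: 7 assignments
value 0: 9 assignments
So 4 of the 25 assignments meet the threshold.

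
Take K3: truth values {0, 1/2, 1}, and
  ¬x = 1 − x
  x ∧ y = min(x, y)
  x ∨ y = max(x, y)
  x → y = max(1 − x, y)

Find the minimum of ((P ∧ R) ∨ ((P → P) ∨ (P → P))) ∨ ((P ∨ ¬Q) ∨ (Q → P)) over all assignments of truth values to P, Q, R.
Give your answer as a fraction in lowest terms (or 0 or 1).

1/2

Take P = 1/2, Q = 1/2, R = 0:
P ∧ R = 1/2 ∧ 0 = 0
P → P = 1/2 → 1/2 = 1/2
P → P = 1/2 → 1/2 = 1/2
(P → P) ∨ (P → P) = 1/2 ∨ 1/2 = 1/2
(P ∧ R) ∨ ((P → P) ∨ (P → P)) = 0 ∨ 1/2 = 1/2
¬Q = ¬1/2 = 1/2
P ∨ ¬Q = 1/2 ∨ 1/2 = 1/2
Q → P = 1/2 → 1/2 = 1/2
(P ∨ ¬Q) ∨ (Q → P) = 1/2 ∨ 1/2 = 1/2
((P ∧ R) ∨ ((P → P) ∨ (P → P))) ∨ ((P ∨ ¬Q) ∨ (Q → P)) = 1/2 ∨ 1/2 = 1/2
No assignment yields a value below 1/2, so this is the minimum.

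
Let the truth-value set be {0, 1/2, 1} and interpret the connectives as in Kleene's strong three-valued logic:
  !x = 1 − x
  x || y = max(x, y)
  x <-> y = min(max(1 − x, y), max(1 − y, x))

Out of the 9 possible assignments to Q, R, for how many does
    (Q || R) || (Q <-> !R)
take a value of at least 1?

Q = 0, R = 0 ↦ 0  <
Q = 0, R = 1/2 ↦ 1/2  <
Q = 0, R = 1 ↦ 1  ≥
Q = 1/2, R = 0 ↦ 1/2  <
Q = 1/2, R = 1/2 ↦ 1/2  <
Q = 1/2, R = 1 ↦ 1  ≥
Q = 1, R = 0 ↦ 1  ≥
Q = 1, R = 1/2 ↦ 1  ≥
Q = 1, R = 1 ↦ 1  ≥
So 5 of the 9 assignments meet the threshold.

5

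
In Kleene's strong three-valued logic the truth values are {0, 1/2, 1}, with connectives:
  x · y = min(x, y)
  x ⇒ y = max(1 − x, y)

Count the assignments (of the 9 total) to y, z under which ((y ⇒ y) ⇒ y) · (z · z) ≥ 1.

1

y = 0, z = 0 ↦ 0  <
y = 0, z = 1/2 ↦ 0  <
y = 0, z = 1 ↦ 0  <
y = 1/2, z = 0 ↦ 0  <
y = 1/2, z = 1/2 ↦ 1/2  <
y = 1/2, z = 1 ↦ 1/2  <
y = 1, z = 0 ↦ 0  <
y = 1, z = 1/2 ↦ 1/2  <
y = 1, z = 1 ↦ 1  ≥
So 1 of the 9 assignments meets the threshold.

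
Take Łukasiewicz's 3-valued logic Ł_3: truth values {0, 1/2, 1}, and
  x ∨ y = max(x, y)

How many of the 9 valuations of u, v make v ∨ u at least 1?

u = 0, v = 0 ↦ 0  <
u = 0, v = 1/2 ↦ 1/2  <
u = 0, v = 1 ↦ 1  ≥
u = 1/2, v = 0 ↦ 1/2  <
u = 1/2, v = 1/2 ↦ 1/2  <
u = 1/2, v = 1 ↦ 1  ≥
u = 1, v = 0 ↦ 1  ≥
u = 1, v = 1/2 ↦ 1  ≥
u = 1, v = 1 ↦ 1  ≥
So 5 of the 9 assignments meet the threshold.

5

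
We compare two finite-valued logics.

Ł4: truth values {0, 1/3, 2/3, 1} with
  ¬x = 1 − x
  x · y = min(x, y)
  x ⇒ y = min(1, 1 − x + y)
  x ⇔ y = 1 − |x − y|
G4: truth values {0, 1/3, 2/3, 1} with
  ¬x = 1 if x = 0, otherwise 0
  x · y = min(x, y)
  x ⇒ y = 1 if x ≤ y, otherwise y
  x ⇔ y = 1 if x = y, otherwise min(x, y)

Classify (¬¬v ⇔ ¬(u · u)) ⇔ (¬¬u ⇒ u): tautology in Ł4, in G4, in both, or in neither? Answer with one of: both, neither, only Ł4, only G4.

neither

In Ł4: at u = 0, v = 0 the value is 0 — not a tautology.
In G4: at u = 0, v = 0 the value is 0 — not a tautology.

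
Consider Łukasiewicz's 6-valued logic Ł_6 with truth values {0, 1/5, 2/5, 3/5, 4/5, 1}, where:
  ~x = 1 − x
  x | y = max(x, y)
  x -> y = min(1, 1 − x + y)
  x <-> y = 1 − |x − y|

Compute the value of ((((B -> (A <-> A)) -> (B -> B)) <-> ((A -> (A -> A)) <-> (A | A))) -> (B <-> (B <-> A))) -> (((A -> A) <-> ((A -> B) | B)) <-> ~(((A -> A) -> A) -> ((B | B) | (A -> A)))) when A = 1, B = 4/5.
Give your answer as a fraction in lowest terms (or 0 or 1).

1/5

A <-> A = 1 <-> 1 = 1
B -> (A <-> A) = 4/5 -> 1 = 1
B -> B = 4/5 -> 4/5 = 1
(B -> (A <-> A)) -> (B -> B) = 1 -> 1 = 1
A -> A = 1 -> 1 = 1
A -> (A -> A) = 1 -> 1 = 1
A | A = 1 | 1 = 1
(A -> (A -> A)) <-> (A | A) = 1 <-> 1 = 1
((B -> (A <-> A)) -> (B -> B)) <-> ((A -> (A -> A)) <-> (A | A)) = 1 <-> 1 = 1
B <-> A = 4/5 <-> 1 = 4/5
B <-> (B <-> A) = 4/5 <-> 4/5 = 1
(((B -> (A <-> A)) -> (B -> B)) <-> ((A -> (A -> A)) <-> (A | A))) -> (B <-> (B <-> A)) = 1 -> 1 = 1
A -> A = 1 -> 1 = 1
A -> B = 1 -> 4/5 = 4/5
(A -> B) | B = 4/5 | 4/5 = 4/5
(A -> A) <-> ((A -> B) | B) = 1 <-> 4/5 = 4/5
A -> A = 1 -> 1 = 1
(A -> A) -> A = 1 -> 1 = 1
B | B = 4/5 | 4/5 = 4/5
A -> A = 1 -> 1 = 1
(B | B) | (A -> A) = 4/5 | 1 = 1
((A -> A) -> A) -> ((B | B) | (A -> A)) = 1 -> 1 = 1
~(((A -> A) -> A) -> ((B | B) | (A -> A))) = ~1 = 0
((A -> A) <-> ((A -> B) | B)) <-> ~(((A -> A) -> A) -> ((B | B) | (A -> A))) = 4/5 <-> 0 = 1/5
((((B -> (A <-> A)) -> (B -> B)) <-> ((A -> (A -> A)) <-> (A | A))) -> (B <-> (B <-> A))) -> (((A -> A) <-> ((A -> B) | B)) <-> ~(((A -> A) -> A) -> ((B | B) | (A -> A)))) = 1 -> 1/5 = 1/5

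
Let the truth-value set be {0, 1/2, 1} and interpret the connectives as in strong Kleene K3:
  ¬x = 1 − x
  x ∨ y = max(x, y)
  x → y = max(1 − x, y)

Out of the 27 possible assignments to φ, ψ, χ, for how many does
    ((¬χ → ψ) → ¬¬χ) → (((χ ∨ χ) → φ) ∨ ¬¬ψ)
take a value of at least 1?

19

value 1: 19 assignments (counts)
value 1/2: 7 assignments
value 0: 1 assignment
So 19 of the 27 assignments meet the threshold.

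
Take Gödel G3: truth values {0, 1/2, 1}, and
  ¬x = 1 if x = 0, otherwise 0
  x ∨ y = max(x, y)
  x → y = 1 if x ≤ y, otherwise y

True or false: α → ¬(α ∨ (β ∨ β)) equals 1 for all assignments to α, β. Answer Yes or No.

No

Counterexample: take α = 1/2, β = 0.
β ∨ β = 0 ∨ 0 = 0
α ∨ (β ∨ β) = 1/2 ∨ 0 = 1/2
¬(α ∨ (β ∨ β)) = ¬1/2 = 0
α → ¬(α ∨ (β ∨ β)) = 1/2 → 0 = 0
This gives 0 ≠ 1.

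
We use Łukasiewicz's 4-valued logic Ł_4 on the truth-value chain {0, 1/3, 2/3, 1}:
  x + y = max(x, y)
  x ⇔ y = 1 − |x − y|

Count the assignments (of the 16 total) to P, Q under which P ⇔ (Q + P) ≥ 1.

P = 0, Q = 0 ↦ 1  ≥
P = 0, Q = 1/3 ↦ 2/3  <
P = 0, Q = 2/3 ↦ 1/3  <
P = 0, Q = 1 ↦ 0  <
P = 1/3, Q = 0 ↦ 1  ≥
P = 1/3, Q = 1/3 ↦ 1  ≥
P = 1/3, Q = 2/3 ↦ 2/3  <
P = 1/3, Q = 1 ↦ 1/3  <
P = 2/3, Q = 0 ↦ 1  ≥
P = 2/3, Q = 1/3 ↦ 1  ≥
P = 2/3, Q = 2/3 ↦ 1  ≥
P = 2/3, Q = 1 ↦ 2/3  <
P = 1, Q = 0 ↦ 1  ≥
P = 1, Q = 1/3 ↦ 1  ≥
P = 1, Q = 2/3 ↦ 1  ≥
P = 1, Q = 1 ↦ 1  ≥
So 10 of the 16 assignments meet the threshold.

10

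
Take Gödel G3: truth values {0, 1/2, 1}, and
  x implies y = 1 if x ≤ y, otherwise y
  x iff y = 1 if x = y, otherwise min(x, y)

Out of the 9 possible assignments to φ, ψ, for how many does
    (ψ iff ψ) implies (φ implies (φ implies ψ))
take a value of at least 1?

6

φ = 0, ψ = 0 ↦ 1  ≥
φ = 0, ψ = 1/2 ↦ 1  ≥
φ = 0, ψ = 1 ↦ 1  ≥
φ = 1/2, ψ = 0 ↦ 0  <
φ = 1/2, ψ = 1/2 ↦ 1  ≥
φ = 1/2, ψ = 1 ↦ 1  ≥
φ = 1, ψ = 0 ↦ 0  <
φ = 1, ψ = 1/2 ↦ 1/2  <
φ = 1, ψ = 1 ↦ 1  ≥
So 6 of the 9 assignments meet the threshold.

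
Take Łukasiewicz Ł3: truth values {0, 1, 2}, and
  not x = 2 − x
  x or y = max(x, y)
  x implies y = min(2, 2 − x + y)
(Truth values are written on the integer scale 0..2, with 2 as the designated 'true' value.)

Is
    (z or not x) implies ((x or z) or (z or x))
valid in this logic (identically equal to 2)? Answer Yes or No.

No

Counterexample: take x = 0, z = 0.
not x = not 0 = 2
z or not x = 0 or 2 = 2
x or z = 0 or 0 = 0
z or x = 0 or 0 = 0
(x or z) or (z or x) = 0 or 0 = 0
(z or not x) implies ((x or z) or (z or x)) = 2 implies 0 = 0
This gives 0 ≠ 2.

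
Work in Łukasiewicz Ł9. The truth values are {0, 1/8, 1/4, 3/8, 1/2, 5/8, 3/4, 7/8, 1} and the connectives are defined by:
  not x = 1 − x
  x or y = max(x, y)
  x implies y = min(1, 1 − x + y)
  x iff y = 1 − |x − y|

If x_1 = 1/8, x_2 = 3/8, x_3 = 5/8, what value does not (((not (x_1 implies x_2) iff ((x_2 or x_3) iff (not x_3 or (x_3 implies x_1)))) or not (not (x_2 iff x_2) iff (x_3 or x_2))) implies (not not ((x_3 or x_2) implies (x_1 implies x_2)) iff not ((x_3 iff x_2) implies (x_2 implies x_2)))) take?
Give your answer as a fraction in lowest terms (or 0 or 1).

x_1 implies x_2 = 1/8 implies 3/8 = 1
not (x_1 implies x_2) = not 1 = 0
x_2 or x_3 = 3/8 or 5/8 = 5/8
not x_3 = not 5/8 = 3/8
x_3 implies x_1 = 5/8 implies 1/8 = 1/2
not x_3 or (x_3 implies x_1) = 3/8 or 1/2 = 1/2
(x_2 or x_3) iff (not x_3 or (x_3 implies x_1)) = 5/8 iff 1/2 = 7/8
not (x_1 implies x_2) iff ((x_2 or x_3) iff (not x_3 or (x_3 implies x_1))) = 0 iff 7/8 = 1/8
x_2 iff x_2 = 3/8 iff 3/8 = 1
not (x_2 iff x_2) = not 1 = 0
x_3 or x_2 = 5/8 or 3/8 = 5/8
not (x_2 iff x_2) iff (x_3 or x_2) = 0 iff 5/8 = 3/8
not (not (x_2 iff x_2) iff (x_3 or x_2)) = not 3/8 = 5/8
(not (x_1 implies x_2) iff ((x_2 or x_3) iff (not x_3 or (x_3 implies x_1)))) or not (not (x_2 iff x_2) iff (x_3 or x_2)) = 1/8 or 5/8 = 5/8
x_3 or x_2 = 5/8 or 3/8 = 5/8
x_1 implies x_2 = 1/8 implies 3/8 = 1
(x_3 or x_2) implies (x_1 implies x_2) = 5/8 implies 1 = 1
not ((x_3 or x_2) implies (x_1 implies x_2)) = not 1 = 0
not not ((x_3 or x_2) implies (x_1 implies x_2)) = not 0 = 1
x_3 iff x_2 = 5/8 iff 3/8 = 3/4
x_2 implies x_2 = 3/8 implies 3/8 = 1
(x_3 iff x_2) implies (x_2 implies x_2) = 3/4 implies 1 = 1
not ((x_3 iff x_2) implies (x_2 implies x_2)) = not 1 = 0
not not ((x_3 or x_2) implies (x_1 implies x_2)) iff not ((x_3 iff x_2) implies (x_2 implies x_2)) = 1 iff 0 = 0
((not (x_1 implies x_2) iff ((x_2 or x_3) iff (not x_3 or (x_3 implies x_1)))) or not (not (x_2 iff x_2) iff (x_3 or x_2))) implies (not not ((x_3 or x_2) implies (x_1 implies x_2)) iff not ((x_3 iff x_2) implies (x_2 implies x_2))) = 5/8 implies 0 = 3/8
not (((not (x_1 implies x_2) iff ((x_2 or x_3) iff (not x_3 or (x_3 implies x_1)))) or not (not (x_2 iff x_2) iff (x_3 or x_2))) implies (not not ((x_3 or x_2) implies (x_1 implies x_2)) iff not ((x_3 iff x_2) implies (x_2 implies x_2)))) = not 3/8 = 5/8

5/8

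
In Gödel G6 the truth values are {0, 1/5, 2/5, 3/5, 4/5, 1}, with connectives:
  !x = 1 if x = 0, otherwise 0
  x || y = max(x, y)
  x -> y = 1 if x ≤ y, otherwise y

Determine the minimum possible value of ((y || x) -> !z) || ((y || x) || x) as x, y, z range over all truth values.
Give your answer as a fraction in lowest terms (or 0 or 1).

1/5

Take x = 0, y = 1/5, z = 1/5:
y || x = 1/5 || 0 = 1/5
!z = !1/5 = 0
(y || x) -> !z = 1/5 -> 0 = 0
y || x = 1/5 || 0 = 1/5
(y || x) || x = 1/5 || 0 = 1/5
((y || x) -> !z) || ((y || x) || x) = 0 || 1/5 = 1/5
No assignment yields a value below 1/5, so this is the minimum.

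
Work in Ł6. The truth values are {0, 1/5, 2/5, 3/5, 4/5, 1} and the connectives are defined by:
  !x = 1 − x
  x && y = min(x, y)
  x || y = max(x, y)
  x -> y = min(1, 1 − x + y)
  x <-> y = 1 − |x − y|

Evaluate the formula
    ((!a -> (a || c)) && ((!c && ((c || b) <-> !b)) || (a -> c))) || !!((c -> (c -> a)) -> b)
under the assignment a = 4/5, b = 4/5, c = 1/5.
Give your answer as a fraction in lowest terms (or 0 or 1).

4/5

!a = !4/5 = 1/5
a || c = 4/5 || 1/5 = 4/5
!a -> (a || c) = 1/5 -> 4/5 = 1
!c = !1/5 = 4/5
c || b = 1/5 || 4/5 = 4/5
!b = !4/5 = 1/5
(c || b) <-> !b = 4/5 <-> 1/5 = 2/5
!c && ((c || b) <-> !b) = 4/5 && 2/5 = 2/5
a -> c = 4/5 -> 1/5 = 2/5
(!c && ((c || b) <-> !b)) || (a -> c) = 2/5 || 2/5 = 2/5
(!a -> (a || c)) && ((!c && ((c || b) <-> !b)) || (a -> c)) = 1 && 2/5 = 2/5
c -> a = 1/5 -> 4/5 = 1
c -> (c -> a) = 1/5 -> 1 = 1
(c -> (c -> a)) -> b = 1 -> 4/5 = 4/5
!((c -> (c -> a)) -> b) = !4/5 = 1/5
!!((c -> (c -> a)) -> b) = !1/5 = 4/5
((!a -> (a || c)) && ((!c && ((c || b) <-> !b)) || (a -> c))) || !!((c -> (c -> a)) -> b) = 2/5 || 4/5 = 4/5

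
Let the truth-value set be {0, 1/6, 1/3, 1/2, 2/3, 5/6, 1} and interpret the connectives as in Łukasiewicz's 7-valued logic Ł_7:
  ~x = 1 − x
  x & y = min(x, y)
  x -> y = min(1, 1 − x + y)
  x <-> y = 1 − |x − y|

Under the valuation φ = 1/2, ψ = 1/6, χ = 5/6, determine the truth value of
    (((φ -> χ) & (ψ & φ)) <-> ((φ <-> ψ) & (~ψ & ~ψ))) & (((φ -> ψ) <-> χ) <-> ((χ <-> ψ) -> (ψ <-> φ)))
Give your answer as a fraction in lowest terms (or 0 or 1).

φ -> χ = 1/2 -> 5/6 = 1
ψ & φ = 1/6 & 1/2 = 1/6
(φ -> χ) & (ψ & φ) = 1 & 1/6 = 1/6
φ <-> ψ = 1/2 <-> 1/6 = 2/3
~ψ = ~1/6 = 5/6
~ψ = ~1/6 = 5/6
~ψ & ~ψ = 5/6 & 5/6 = 5/6
(φ <-> ψ) & (~ψ & ~ψ) = 2/3 & 5/6 = 2/3
((φ -> χ) & (ψ & φ)) <-> ((φ <-> ψ) & (~ψ & ~ψ)) = 1/6 <-> 2/3 = 1/2
φ -> ψ = 1/2 -> 1/6 = 2/3
(φ -> ψ) <-> χ = 2/3 <-> 5/6 = 5/6
χ <-> ψ = 5/6 <-> 1/6 = 1/3
ψ <-> φ = 1/6 <-> 1/2 = 2/3
(χ <-> ψ) -> (ψ <-> φ) = 1/3 -> 2/3 = 1
((φ -> ψ) <-> χ) <-> ((χ <-> ψ) -> (ψ <-> φ)) = 5/6 <-> 1 = 5/6
(((φ -> χ) & (ψ & φ)) <-> ((φ <-> ψ) & (~ψ & ~ψ))) & (((φ -> ψ) <-> χ) <-> ((χ <-> ψ) -> (ψ <-> φ))) = 1/2 & 5/6 = 1/2

1/2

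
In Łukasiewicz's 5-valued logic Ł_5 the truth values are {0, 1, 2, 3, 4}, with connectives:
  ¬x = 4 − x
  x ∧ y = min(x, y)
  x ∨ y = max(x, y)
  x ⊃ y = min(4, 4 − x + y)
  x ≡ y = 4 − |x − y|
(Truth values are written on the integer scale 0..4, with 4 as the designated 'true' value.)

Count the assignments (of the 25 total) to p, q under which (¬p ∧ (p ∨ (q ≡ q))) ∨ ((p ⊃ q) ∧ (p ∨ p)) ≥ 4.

6

value 4: 6 assignments (counts)
value 3: 9 assignments
value 2: 7 assignments
value 1: 2 assignments
value 0: 1 assignment
So 6 of the 25 assignments meet the threshold.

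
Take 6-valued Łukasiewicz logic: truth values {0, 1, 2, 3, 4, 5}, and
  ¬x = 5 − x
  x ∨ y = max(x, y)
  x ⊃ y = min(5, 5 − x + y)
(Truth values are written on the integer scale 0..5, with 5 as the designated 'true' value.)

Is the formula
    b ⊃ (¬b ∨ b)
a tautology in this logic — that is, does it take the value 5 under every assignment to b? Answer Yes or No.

Yes

b = 0 ↦ 5
b = 1 ↦ 5
b = 2 ↦ 5
b = 3 ↦ 5
b = 4 ↦ 5
b = 5 ↦ 5
Every assignment gives a value ≥ 5.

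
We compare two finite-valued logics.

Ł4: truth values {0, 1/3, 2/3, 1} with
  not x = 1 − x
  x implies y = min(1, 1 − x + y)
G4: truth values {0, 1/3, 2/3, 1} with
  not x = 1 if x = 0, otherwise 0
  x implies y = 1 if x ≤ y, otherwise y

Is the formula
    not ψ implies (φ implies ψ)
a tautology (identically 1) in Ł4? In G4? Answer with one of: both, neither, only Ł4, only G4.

neither

In Ł4: at φ = 1/3, ψ = 0 the value is 2/3 — not a tautology.
In G4: at φ = 1/3, ψ = 0 the value is 0 — not a tautology.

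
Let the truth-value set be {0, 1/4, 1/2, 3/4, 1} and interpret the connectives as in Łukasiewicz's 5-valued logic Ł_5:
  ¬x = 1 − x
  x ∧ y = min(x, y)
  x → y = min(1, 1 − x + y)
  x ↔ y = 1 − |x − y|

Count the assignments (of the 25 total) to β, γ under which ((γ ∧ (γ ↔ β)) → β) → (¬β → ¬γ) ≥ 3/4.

value 1: 19 assignments (counts)
value 3/4: 2 assignments (counts)
value 1/2: 2 assignments
value 1/4: 1 assignment
value 0: 1 assignment
So 21 of the 25 assignments meet the threshold.

21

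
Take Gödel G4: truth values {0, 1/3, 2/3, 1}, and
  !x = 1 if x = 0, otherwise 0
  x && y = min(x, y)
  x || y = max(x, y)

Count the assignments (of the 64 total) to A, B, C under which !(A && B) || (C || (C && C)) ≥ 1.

37

value 1: 37 assignments (counts)
value 2/3: 9 assignments
value 1/3: 9 assignments
value 0: 9 assignments
So 37 of the 64 assignments meet the threshold.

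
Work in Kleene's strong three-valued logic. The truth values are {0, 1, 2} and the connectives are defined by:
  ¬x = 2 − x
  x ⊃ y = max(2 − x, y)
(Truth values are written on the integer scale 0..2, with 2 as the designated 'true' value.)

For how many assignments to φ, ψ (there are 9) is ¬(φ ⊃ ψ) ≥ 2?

1

φ = 0, ψ = 0 ↦ 0  <
φ = 0, ψ = 1 ↦ 0  <
φ = 0, ψ = 2 ↦ 0  <
φ = 1, ψ = 0 ↦ 1  <
φ = 1, ψ = 1 ↦ 1  <
φ = 1, ψ = 2 ↦ 0  <
φ = 2, ψ = 0 ↦ 2  ≥
φ = 2, ψ = 1 ↦ 1  <
φ = 2, ψ = 2 ↦ 0  <
So 1 of the 9 assignments meets the threshold.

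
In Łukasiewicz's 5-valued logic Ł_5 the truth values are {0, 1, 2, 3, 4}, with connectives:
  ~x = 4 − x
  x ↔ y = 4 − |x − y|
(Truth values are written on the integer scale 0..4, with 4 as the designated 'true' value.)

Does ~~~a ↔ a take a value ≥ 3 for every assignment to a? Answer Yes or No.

Counterexample: take a = 0.
~a = ~0 = 4
~~a = ~4 = 0
~~~a = ~0 = 4
~~~a ↔ a = 4 ↔ 0 = 0
This gives 0, which is below 3.

No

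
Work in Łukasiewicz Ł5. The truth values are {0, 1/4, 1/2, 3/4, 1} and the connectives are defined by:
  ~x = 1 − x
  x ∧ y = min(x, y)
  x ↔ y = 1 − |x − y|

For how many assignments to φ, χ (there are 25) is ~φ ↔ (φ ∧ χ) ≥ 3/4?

value 1: 5 assignments (counts)
value 3/4: 4 assignments (counts)
value 1/2: 8 assignments
value 1/4: 2 assignments
value 0: 6 assignments
So 9 of the 25 assignments meet the threshold.

9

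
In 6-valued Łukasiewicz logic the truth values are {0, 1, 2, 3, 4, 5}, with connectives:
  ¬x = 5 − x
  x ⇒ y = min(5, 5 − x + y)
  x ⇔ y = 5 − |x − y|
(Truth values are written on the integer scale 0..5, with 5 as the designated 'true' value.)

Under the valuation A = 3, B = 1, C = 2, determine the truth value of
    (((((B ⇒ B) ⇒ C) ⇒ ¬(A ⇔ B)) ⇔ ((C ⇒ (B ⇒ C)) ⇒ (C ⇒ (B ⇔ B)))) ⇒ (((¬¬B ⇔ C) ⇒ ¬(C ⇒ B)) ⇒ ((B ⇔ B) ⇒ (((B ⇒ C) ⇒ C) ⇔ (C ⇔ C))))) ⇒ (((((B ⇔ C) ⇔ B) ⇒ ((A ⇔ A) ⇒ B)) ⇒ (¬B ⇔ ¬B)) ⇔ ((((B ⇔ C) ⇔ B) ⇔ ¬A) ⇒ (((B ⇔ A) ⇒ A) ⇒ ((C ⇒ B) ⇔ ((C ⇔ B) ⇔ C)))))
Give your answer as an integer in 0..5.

B ⇒ B = 1 ⇒ 1 = 5
(B ⇒ B) ⇒ C = 5 ⇒ 2 = 2
A ⇔ B = 3 ⇔ 1 = 3
¬(A ⇔ B) = ¬3 = 2
((B ⇒ B) ⇒ C) ⇒ ¬(A ⇔ B) = 2 ⇒ 2 = 5
B ⇒ C = 1 ⇒ 2 = 5
C ⇒ (B ⇒ C) = 2 ⇒ 5 = 5
B ⇔ B = 1 ⇔ 1 = 5
C ⇒ (B ⇔ B) = 2 ⇒ 5 = 5
(C ⇒ (B ⇒ C)) ⇒ (C ⇒ (B ⇔ B)) = 5 ⇒ 5 = 5
(((B ⇒ B) ⇒ C) ⇒ ¬(A ⇔ B)) ⇔ ((C ⇒ (B ⇒ C)) ⇒ (C ⇒ (B ⇔ B))) = 5 ⇔ 5 = 5
¬B = ¬1 = 4
¬¬B = ¬4 = 1
¬¬B ⇔ C = 1 ⇔ 2 = 4
C ⇒ B = 2 ⇒ 1 = 4
¬(C ⇒ B) = ¬4 = 1
(¬¬B ⇔ C) ⇒ ¬(C ⇒ B) = 4 ⇒ 1 = 2
B ⇔ B = 1 ⇔ 1 = 5
B ⇒ C = 1 ⇒ 2 = 5
(B ⇒ C) ⇒ C = 5 ⇒ 2 = 2
C ⇔ C = 2 ⇔ 2 = 5
((B ⇒ C) ⇒ C) ⇔ (C ⇔ C) = 2 ⇔ 5 = 2
(B ⇔ B) ⇒ (((B ⇒ C) ⇒ C) ⇔ (C ⇔ C)) = 5 ⇒ 2 = 2
((¬¬B ⇔ C) ⇒ ¬(C ⇒ B)) ⇒ ((B ⇔ B) ⇒ (((B ⇒ C) ⇒ C) ⇔ (C ⇔ C))) = 2 ⇒ 2 = 5
((((B ⇒ B) ⇒ C) ⇒ ¬(A ⇔ B)) ⇔ ((C ⇒ (B ⇒ C)) ⇒ (C ⇒ (B ⇔ B)))) ⇒ (((¬¬B ⇔ C) ⇒ ¬(C ⇒ B)) ⇒ ((B ⇔ B) ⇒ (((B ⇒ C) ⇒ C) ⇔ (C ⇔ C)))) = 5 ⇒ 5 = 5
B ⇔ C = 1 ⇔ 2 = 4
(B ⇔ C) ⇔ B = 4 ⇔ 1 = 2
A ⇔ A = 3 ⇔ 3 = 5
(A ⇔ A) ⇒ B = 5 ⇒ 1 = 1
((B ⇔ C) ⇔ B) ⇒ ((A ⇔ A) ⇒ B) = 2 ⇒ 1 = 4
¬B = ¬1 = 4
¬B = ¬1 = 4
¬B ⇔ ¬B = 4 ⇔ 4 = 5
(((B ⇔ C) ⇔ B) ⇒ ((A ⇔ A) ⇒ B)) ⇒ (¬B ⇔ ¬B) = 4 ⇒ 5 = 5
B ⇔ C = 1 ⇔ 2 = 4
(B ⇔ C) ⇔ B = 4 ⇔ 1 = 2
¬A = ¬3 = 2
((B ⇔ C) ⇔ B) ⇔ ¬A = 2 ⇔ 2 = 5
B ⇔ A = 1 ⇔ 3 = 3
(B ⇔ A) ⇒ A = 3 ⇒ 3 = 5
C ⇒ B = 2 ⇒ 1 = 4
C ⇔ B = 2 ⇔ 1 = 4
(C ⇔ B) ⇔ C = 4 ⇔ 2 = 3
(C ⇒ B) ⇔ ((C ⇔ B) ⇔ C) = 4 ⇔ 3 = 4
((B ⇔ A) ⇒ A) ⇒ ((C ⇒ B) ⇔ ((C ⇔ B) ⇔ C)) = 5 ⇒ 4 = 4
(((B ⇔ C) ⇔ B) ⇔ ¬A) ⇒ (((B ⇔ A) ⇒ A) ⇒ ((C ⇒ B) ⇔ ((C ⇔ B) ⇔ C))) = 5 ⇒ 4 = 4
((((B ⇔ C) ⇔ B) ⇒ ((A ⇔ A) ⇒ B)) ⇒ (¬B ⇔ ¬B)) ⇔ ((((B ⇔ C) ⇔ B) ⇔ ¬A) ⇒ (((B ⇔ A) ⇒ A) ⇒ ((C ⇒ B) ⇔ ((C ⇔ B) ⇔ C)))) = 5 ⇔ 4 = 4
(((((B ⇒ B) ⇒ C) ⇒ ¬(A ⇔ B)) ⇔ ((C ⇒ (B ⇒ C)) ⇒ (C ⇒ (B ⇔ B)))) ⇒ (((¬¬B ⇔ C) ⇒ ¬(C ⇒ B)) ⇒ ((B ⇔ B) ⇒ (((B ⇒ C) ⇒ C) ⇔ (C ⇔ C))))) ⇒ (((((B ⇔ C) ⇔ B) ⇒ ((A ⇔ A) ⇒ B)) ⇒ (¬B ⇔ ¬B)) ⇔ ((((B ⇔ C) ⇔ B) ⇔ ¬A) ⇒ (((B ⇔ A) ⇒ A) ⇒ ((C ⇒ B) ⇔ ((C ⇔ B) ⇔ C))))) = 5 ⇒ 4 = 4

4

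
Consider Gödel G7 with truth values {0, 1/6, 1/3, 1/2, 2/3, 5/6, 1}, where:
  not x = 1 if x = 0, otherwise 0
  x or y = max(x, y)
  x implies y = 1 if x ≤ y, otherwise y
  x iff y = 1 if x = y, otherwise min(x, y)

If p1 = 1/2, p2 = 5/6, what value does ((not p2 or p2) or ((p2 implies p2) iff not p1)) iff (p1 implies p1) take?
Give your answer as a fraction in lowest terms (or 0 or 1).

5/6

not p2 = not 5/6 = 0
not p2 or p2 = 0 or 5/6 = 5/6
p2 implies p2 = 5/6 implies 5/6 = 1
not p1 = not 1/2 = 0
(p2 implies p2) iff not p1 = 1 iff 0 = 0
(not p2 or p2) or ((p2 implies p2) iff not p1) = 5/6 or 0 = 5/6
p1 implies p1 = 1/2 implies 1/2 = 1
((not p2 or p2) or ((p2 implies p2) iff not p1)) iff (p1 implies p1) = 5/6 iff 1 = 5/6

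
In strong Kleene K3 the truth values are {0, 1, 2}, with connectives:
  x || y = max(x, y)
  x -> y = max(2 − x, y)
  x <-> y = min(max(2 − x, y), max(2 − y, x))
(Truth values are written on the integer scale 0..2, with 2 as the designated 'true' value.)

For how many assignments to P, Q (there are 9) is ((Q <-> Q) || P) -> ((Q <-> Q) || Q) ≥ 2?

P = 0, Q = 0 ↦ 2  ≥
P = 0, Q = 1 ↦ 1  <
P = 0, Q = 2 ↦ 2  ≥
P = 1, Q = 0 ↦ 2  ≥
P = 1, Q = 1 ↦ 1  <
P = 1, Q = 2 ↦ 2  ≥
P = 2, Q = 0 ↦ 2  ≥
P = 2, Q = 1 ↦ 1  <
P = 2, Q = 2 ↦ 2  ≥
So 6 of the 9 assignments meet the threshold.

6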